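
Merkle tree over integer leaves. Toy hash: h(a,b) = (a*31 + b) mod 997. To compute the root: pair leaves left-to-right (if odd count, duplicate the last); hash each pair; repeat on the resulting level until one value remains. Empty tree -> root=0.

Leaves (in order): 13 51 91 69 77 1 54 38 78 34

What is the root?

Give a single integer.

Answer: 864

Derivation:
L0: [13, 51, 91, 69, 77, 1, 54, 38, 78, 34]
L1: h(13,51)=(13*31+51)%997=454 h(91,69)=(91*31+69)%997=896 h(77,1)=(77*31+1)%997=394 h(54,38)=(54*31+38)%997=715 h(78,34)=(78*31+34)%997=458 -> [454, 896, 394, 715, 458]
L2: h(454,896)=(454*31+896)%997=15 h(394,715)=(394*31+715)%997=965 h(458,458)=(458*31+458)%997=698 -> [15, 965, 698]
L3: h(15,965)=(15*31+965)%997=433 h(698,698)=(698*31+698)%997=402 -> [433, 402]
L4: h(433,402)=(433*31+402)%997=864 -> [864]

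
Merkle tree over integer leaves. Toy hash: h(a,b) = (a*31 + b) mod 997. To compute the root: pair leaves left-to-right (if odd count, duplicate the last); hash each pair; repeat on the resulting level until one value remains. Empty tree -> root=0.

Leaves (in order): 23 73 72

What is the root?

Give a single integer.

Answer: 748

Derivation:
L0: [23, 73, 72]
L1: h(23,73)=(23*31+73)%997=786 h(72,72)=(72*31+72)%997=310 -> [786, 310]
L2: h(786,310)=(786*31+310)%997=748 -> [748]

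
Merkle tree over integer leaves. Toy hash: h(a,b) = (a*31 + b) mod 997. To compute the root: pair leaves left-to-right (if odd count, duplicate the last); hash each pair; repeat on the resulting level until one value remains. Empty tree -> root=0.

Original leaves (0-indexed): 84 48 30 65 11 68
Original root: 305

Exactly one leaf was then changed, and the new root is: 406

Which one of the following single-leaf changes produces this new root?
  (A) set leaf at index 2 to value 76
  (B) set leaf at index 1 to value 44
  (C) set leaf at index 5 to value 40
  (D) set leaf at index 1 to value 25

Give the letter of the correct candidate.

Original leaves: [84, 48, 30, 65, 11, 68]
Target new root: 406
Try each candidate change and compute the resulting root:
Candidate A: set leaf[2] = 76 -> leaves = [84, 48, 76, 65, 11, 68]
  L0: [84, 48, 76, 65, 11, 68]
  L1: h(84,48)=(84*31+48)%997=658 h(76,65)=(76*31+65)%997=427 h(11,68)=(11*31+68)%997=409 -> [658, 427, 409]
  L2: h(658,427)=(658*31+427)%997=885 h(409,409)=(409*31+409)%997=127 -> [885, 127]
  L3: h(885,127)=(885*31+127)%997=643 -> [643]
  root = 643 != target 406
Candidate B: set leaf[1] = 44 -> leaves = [84, 44, 30, 65, 11, 68]
  L0: [84, 44, 30, 65, 11, 68]
  L1: h(84,44)=(84*31+44)%997=654 h(30,65)=(30*31+65)%997=995 h(11,68)=(11*31+68)%997=409 -> [654, 995, 409]
  L2: h(654,995)=(654*31+995)%997=332 h(409,409)=(409*31+409)%997=127 -> [332, 127]
  L3: h(332,127)=(332*31+127)%997=449 -> [449]
  root = 449 != target 406
Candidate C: set leaf[5] = 40 -> leaves = [84, 48, 30, 65, 11, 40]
  L0: [84, 48, 30, 65, 11, 40]
  L1: h(84,48)=(84*31+48)%997=658 h(30,65)=(30*31+65)%997=995 h(11,40)=(11*31+40)%997=381 -> [658, 995, 381]
  L2: h(658,995)=(658*31+995)%997=456 h(381,381)=(381*31+381)%997=228 -> [456, 228]
  L3: h(456,228)=(456*31+228)%997=406 -> [406]
  root = 406 == target 406  ** MATCH **
Candidate D: set leaf[1] = 25 -> leaves = [84, 25, 30, 65, 11, 68]
  L0: [84, 25, 30, 65, 11, 68]
  L1: h(84,25)=(84*31+25)%997=635 h(30,65)=(30*31+65)%997=995 h(11,68)=(11*31+68)%997=409 -> [635, 995, 409]
  L2: h(635,995)=(635*31+995)%997=740 h(409,409)=(409*31+409)%997=127 -> [740, 127]
  L3: h(740,127)=(740*31+127)%997=136 -> [136]
  root = 136 != target 406
Candidate C produces the target root.

Answer: C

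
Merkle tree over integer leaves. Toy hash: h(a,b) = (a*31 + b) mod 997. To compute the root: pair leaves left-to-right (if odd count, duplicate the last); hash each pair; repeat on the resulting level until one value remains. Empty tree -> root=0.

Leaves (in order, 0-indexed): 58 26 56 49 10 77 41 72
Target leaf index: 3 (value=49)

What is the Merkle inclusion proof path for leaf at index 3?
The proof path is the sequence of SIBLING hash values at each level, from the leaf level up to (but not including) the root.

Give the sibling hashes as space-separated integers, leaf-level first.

L0 (leaves): [58, 26, 56, 49, 10, 77, 41, 72], target index=3
L1: h(58,26)=(58*31+26)%997=827 [pair 0] h(56,49)=(56*31+49)%997=788 [pair 1] h(10,77)=(10*31+77)%997=387 [pair 2] h(41,72)=(41*31+72)%997=346 [pair 3] -> [827, 788, 387, 346]
  Sibling for proof at L0: 56
L2: h(827,788)=(827*31+788)%997=503 [pair 0] h(387,346)=(387*31+346)%997=379 [pair 1] -> [503, 379]
  Sibling for proof at L1: 827
L3: h(503,379)=(503*31+379)%997=20 [pair 0] -> [20]
  Sibling for proof at L2: 379
Root: 20
Proof path (sibling hashes from leaf to root): [56, 827, 379]

Answer: 56 827 379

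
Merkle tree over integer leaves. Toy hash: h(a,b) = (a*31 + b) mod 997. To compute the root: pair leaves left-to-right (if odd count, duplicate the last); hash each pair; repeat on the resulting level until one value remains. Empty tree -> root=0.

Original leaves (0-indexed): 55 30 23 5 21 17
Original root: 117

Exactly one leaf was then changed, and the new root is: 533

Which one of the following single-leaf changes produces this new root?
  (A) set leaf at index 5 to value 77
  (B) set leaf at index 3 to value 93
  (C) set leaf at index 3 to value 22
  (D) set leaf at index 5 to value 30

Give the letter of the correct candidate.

Answer: D

Derivation:
Original leaves: [55, 30, 23, 5, 21, 17]
Target new root: 533
Try each candidate change and compute the resulting root:
Candidate A: set leaf[5] = 77 -> leaves = [55, 30, 23, 5, 21, 77]
  L0: [55, 30, 23, 5, 21, 77]
  L1: h(55,30)=(55*31+30)%997=738 h(23,5)=(23*31+5)%997=718 h(21,77)=(21*31+77)%997=728 -> [738, 718, 728]
  L2: h(738,718)=(738*31+718)%997=665 h(728,728)=(728*31+728)%997=365 -> [665, 365]
  L3: h(665,365)=(665*31+365)%997=43 -> [43]
  root = 43 != target 533
Candidate B: set leaf[3] = 93 -> leaves = [55, 30, 23, 93, 21, 17]
  L0: [55, 30, 23, 93, 21, 17]
  L1: h(55,30)=(55*31+30)%997=738 h(23,93)=(23*31+93)%997=806 h(21,17)=(21*31+17)%997=668 -> [738, 806, 668]
  L2: h(738,806)=(738*31+806)%997=753 h(668,668)=(668*31+668)%997=439 -> [753, 439]
  L3: h(753,439)=(753*31+439)%997=851 -> [851]
  root = 851 != target 533
Candidate C: set leaf[3] = 22 -> leaves = [55, 30, 23, 22, 21, 17]
  L0: [55, 30, 23, 22, 21, 17]
  L1: h(55,30)=(55*31+30)%997=738 h(23,22)=(23*31+22)%997=735 h(21,17)=(21*31+17)%997=668 -> [738, 735, 668]
  L2: h(738,735)=(738*31+735)%997=682 h(668,668)=(668*31+668)%997=439 -> [682, 439]
  L3: h(682,439)=(682*31+439)%997=644 -> [644]
  root = 644 != target 533
Candidate D: set leaf[5] = 30 -> leaves = [55, 30, 23, 5, 21, 30]
  L0: [55, 30, 23, 5, 21, 30]
  L1: h(55,30)=(55*31+30)%997=738 h(23,5)=(23*31+5)%997=718 h(21,30)=(21*31+30)%997=681 -> [738, 718, 681]
  L2: h(738,718)=(738*31+718)%997=665 h(681,681)=(681*31+681)%997=855 -> [665, 855]
  L3: h(665,855)=(665*31+855)%997=533 -> [533]
  root = 533 == target 533  ** MATCH **
Candidate D produces the target root.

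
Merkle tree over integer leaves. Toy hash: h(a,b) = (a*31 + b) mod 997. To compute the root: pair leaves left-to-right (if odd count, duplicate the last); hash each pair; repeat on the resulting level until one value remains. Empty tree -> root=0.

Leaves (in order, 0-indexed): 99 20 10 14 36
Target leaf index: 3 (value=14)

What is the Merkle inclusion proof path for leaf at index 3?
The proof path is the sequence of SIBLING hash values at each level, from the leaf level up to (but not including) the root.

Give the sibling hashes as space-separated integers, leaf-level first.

L0 (leaves): [99, 20, 10, 14, 36], target index=3
L1: h(99,20)=(99*31+20)%997=98 [pair 0] h(10,14)=(10*31+14)%997=324 [pair 1] h(36,36)=(36*31+36)%997=155 [pair 2] -> [98, 324, 155]
  Sibling for proof at L0: 10
L2: h(98,324)=(98*31+324)%997=371 [pair 0] h(155,155)=(155*31+155)%997=972 [pair 1] -> [371, 972]
  Sibling for proof at L1: 98
L3: h(371,972)=(371*31+972)%997=509 [pair 0] -> [509]
  Sibling for proof at L2: 972
Root: 509
Proof path (sibling hashes from leaf to root): [10, 98, 972]

Answer: 10 98 972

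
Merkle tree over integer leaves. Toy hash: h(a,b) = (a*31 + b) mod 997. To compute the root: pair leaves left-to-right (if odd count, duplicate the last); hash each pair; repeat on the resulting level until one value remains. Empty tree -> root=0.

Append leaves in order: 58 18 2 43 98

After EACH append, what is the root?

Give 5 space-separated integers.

Answer: 58 819 528 569 345

Derivation:
After append 58 (leaves=[58]):
  L0: [58]
  root=58
After append 18 (leaves=[58, 18]):
  L0: [58, 18]
  L1: h(58,18)=(58*31+18)%997=819 -> [819]
  root=819
After append 2 (leaves=[58, 18, 2]):
  L0: [58, 18, 2]
  L1: h(58,18)=(58*31+18)%997=819 h(2,2)=(2*31+2)%997=64 -> [819, 64]
  L2: h(819,64)=(819*31+64)%997=528 -> [528]
  root=528
After append 43 (leaves=[58, 18, 2, 43]):
  L0: [58, 18, 2, 43]
  L1: h(58,18)=(58*31+18)%997=819 h(2,43)=(2*31+43)%997=105 -> [819, 105]
  L2: h(819,105)=(819*31+105)%997=569 -> [569]
  root=569
After append 98 (leaves=[58, 18, 2, 43, 98]):
  L0: [58, 18, 2, 43, 98]
  L1: h(58,18)=(58*31+18)%997=819 h(2,43)=(2*31+43)%997=105 h(98,98)=(98*31+98)%997=145 -> [819, 105, 145]
  L2: h(819,105)=(819*31+105)%997=569 h(145,145)=(145*31+145)%997=652 -> [569, 652]
  L3: h(569,652)=(569*31+652)%997=345 -> [345]
  root=345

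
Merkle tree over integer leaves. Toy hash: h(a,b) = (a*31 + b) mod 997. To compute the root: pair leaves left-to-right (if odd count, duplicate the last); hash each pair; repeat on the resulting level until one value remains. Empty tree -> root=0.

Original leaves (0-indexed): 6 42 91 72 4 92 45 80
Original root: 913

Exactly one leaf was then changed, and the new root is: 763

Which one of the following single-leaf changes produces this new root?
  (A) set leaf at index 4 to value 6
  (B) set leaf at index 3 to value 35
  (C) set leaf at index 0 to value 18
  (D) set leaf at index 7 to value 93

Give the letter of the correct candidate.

Answer: B

Derivation:
Original leaves: [6, 42, 91, 72, 4, 92, 45, 80]
Target new root: 763
Try each candidate change and compute the resulting root:
Candidate A: set leaf[4] = 6 -> leaves = [6, 42, 91, 72, 6, 92, 45, 80]
  L0: [6, 42, 91, 72, 6, 92, 45, 80]
  L1: h(6,42)=(6*31+42)%997=228 h(91,72)=(91*31+72)%997=899 h(6,92)=(6*31+92)%997=278 h(45,80)=(45*31+80)%997=478 -> [228, 899, 278, 478]
  L2: h(228,899)=(228*31+899)%997=988 h(278,478)=(278*31+478)%997=123 -> [988, 123]
  L3: h(988,123)=(988*31+123)%997=841 -> [841]
  root = 841 != target 763
Candidate B: set leaf[3] = 35 -> leaves = [6, 42, 91, 35, 4, 92, 45, 80]
  L0: [6, 42, 91, 35, 4, 92, 45, 80]
  L1: h(6,42)=(6*31+42)%997=228 h(91,35)=(91*31+35)%997=862 h(4,92)=(4*31+92)%997=216 h(45,80)=(45*31+80)%997=478 -> [228, 862, 216, 478]
  L2: h(228,862)=(228*31+862)%997=951 h(216,478)=(216*31+478)%997=195 -> [951, 195]
  L3: h(951,195)=(951*31+195)%997=763 -> [763]
  root = 763 == target 763  ** MATCH **
Candidate C: set leaf[0] = 18 -> leaves = [18, 42, 91, 72, 4, 92, 45, 80]
  L0: [18, 42, 91, 72, 4, 92, 45, 80]
  L1: h(18,42)=(18*31+42)%997=600 h(91,72)=(91*31+72)%997=899 h(4,92)=(4*31+92)%997=216 h(45,80)=(45*31+80)%997=478 -> [600, 899, 216, 478]
  L2: h(600,899)=(600*31+899)%997=556 h(216,478)=(216*31+478)%997=195 -> [556, 195]
  L3: h(556,195)=(556*31+195)%997=482 -> [482]
  root = 482 != target 763
Candidate D: set leaf[7] = 93 -> leaves = [6, 42, 91, 72, 4, 92, 45, 93]
  L0: [6, 42, 91, 72, 4, 92, 45, 93]
  L1: h(6,42)=(6*31+42)%997=228 h(91,72)=(91*31+72)%997=899 h(4,92)=(4*31+92)%997=216 h(45,93)=(45*31+93)%997=491 -> [228, 899, 216, 491]
  L2: h(228,899)=(228*31+899)%997=988 h(216,491)=(216*31+491)%997=208 -> [988, 208]
  L3: h(988,208)=(988*31+208)%997=926 -> [926]
  root = 926 != target 763
Candidate B produces the target root.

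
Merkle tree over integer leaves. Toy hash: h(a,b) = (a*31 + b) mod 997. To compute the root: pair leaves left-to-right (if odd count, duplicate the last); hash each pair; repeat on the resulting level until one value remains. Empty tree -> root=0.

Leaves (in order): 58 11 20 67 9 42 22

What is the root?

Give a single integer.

Answer: 726

Derivation:
L0: [58, 11, 20, 67, 9, 42, 22]
L1: h(58,11)=(58*31+11)%997=812 h(20,67)=(20*31+67)%997=687 h(9,42)=(9*31+42)%997=321 h(22,22)=(22*31+22)%997=704 -> [812, 687, 321, 704]
L2: h(812,687)=(812*31+687)%997=934 h(321,704)=(321*31+704)%997=685 -> [934, 685]
L3: h(934,685)=(934*31+685)%997=726 -> [726]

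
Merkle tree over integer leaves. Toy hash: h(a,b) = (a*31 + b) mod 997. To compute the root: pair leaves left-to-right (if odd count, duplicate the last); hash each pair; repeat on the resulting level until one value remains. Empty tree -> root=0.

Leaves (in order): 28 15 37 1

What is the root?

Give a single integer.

L0: [28, 15, 37, 1]
L1: h(28,15)=(28*31+15)%997=883 h(37,1)=(37*31+1)%997=151 -> [883, 151]
L2: h(883,151)=(883*31+151)%997=605 -> [605]

Answer: 605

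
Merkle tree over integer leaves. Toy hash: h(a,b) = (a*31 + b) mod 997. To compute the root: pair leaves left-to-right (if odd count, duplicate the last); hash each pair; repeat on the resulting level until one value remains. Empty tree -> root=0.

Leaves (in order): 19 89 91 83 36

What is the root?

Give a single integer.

L0: [19, 89, 91, 83, 36]
L1: h(19,89)=(19*31+89)%997=678 h(91,83)=(91*31+83)%997=910 h(36,36)=(36*31+36)%997=155 -> [678, 910, 155]
L2: h(678,910)=(678*31+910)%997=991 h(155,155)=(155*31+155)%997=972 -> [991, 972]
L3: h(991,972)=(991*31+972)%997=786 -> [786]

Answer: 786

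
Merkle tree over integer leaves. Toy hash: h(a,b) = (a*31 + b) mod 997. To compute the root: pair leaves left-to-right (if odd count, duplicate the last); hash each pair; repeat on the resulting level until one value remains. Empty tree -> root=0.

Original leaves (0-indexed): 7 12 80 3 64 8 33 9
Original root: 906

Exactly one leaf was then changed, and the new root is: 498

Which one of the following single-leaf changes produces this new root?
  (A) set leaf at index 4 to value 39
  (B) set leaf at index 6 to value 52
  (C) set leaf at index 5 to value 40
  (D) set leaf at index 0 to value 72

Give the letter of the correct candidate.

Answer: B

Derivation:
Original leaves: [7, 12, 80, 3, 64, 8, 33, 9]
Target new root: 498
Try each candidate change and compute the resulting root:
Candidate A: set leaf[4] = 39 -> leaves = [7, 12, 80, 3, 39, 8, 33, 9]
  L0: [7, 12, 80, 3, 39, 8, 33, 9]
  L1: h(7,12)=(7*31+12)%997=229 h(80,3)=(80*31+3)%997=489 h(39,8)=(39*31+8)%997=220 h(33,9)=(33*31+9)%997=35 -> [229, 489, 220, 35]
  L2: h(229,489)=(229*31+489)%997=609 h(220,35)=(220*31+35)%997=873 -> [609, 873]
  L3: h(609,873)=(609*31+873)%997=809 -> [809]
  root = 809 != target 498
Candidate B: set leaf[6] = 52 -> leaves = [7, 12, 80, 3, 64, 8, 52, 9]
  L0: [7, 12, 80, 3, 64, 8, 52, 9]
  L1: h(7,12)=(7*31+12)%997=229 h(80,3)=(80*31+3)%997=489 h(64,8)=(64*31+8)%997=995 h(52,9)=(52*31+9)%997=624 -> [229, 489, 995, 624]
  L2: h(229,489)=(229*31+489)%997=609 h(995,624)=(995*31+624)%997=562 -> [609, 562]
  L3: h(609,562)=(609*31+562)%997=498 -> [498]
  root = 498 == target 498  ** MATCH **
Candidate C: set leaf[5] = 40 -> leaves = [7, 12, 80, 3, 64, 40, 33, 9]
  L0: [7, 12, 80, 3, 64, 40, 33, 9]
  L1: h(7,12)=(7*31+12)%997=229 h(80,3)=(80*31+3)%997=489 h(64,40)=(64*31+40)%997=30 h(33,9)=(33*31+9)%997=35 -> [229, 489, 30, 35]
  L2: h(229,489)=(229*31+489)%997=609 h(30,35)=(30*31+35)%997=965 -> [609, 965]
  L3: h(609,965)=(609*31+965)%997=901 -> [901]
  root = 901 != target 498
Candidate D: set leaf[0] = 72 -> leaves = [72, 12, 80, 3, 64, 8, 33, 9]
  L0: [72, 12, 80, 3, 64, 8, 33, 9]
  L1: h(72,12)=(72*31+12)%997=250 h(80,3)=(80*31+3)%997=489 h(64,8)=(64*31+8)%997=995 h(33,9)=(33*31+9)%997=35 -> [250, 489, 995, 35]
  L2: h(250,489)=(250*31+489)%997=263 h(995,35)=(995*31+35)%997=970 -> [263, 970]
  L3: h(263,970)=(263*31+970)%997=150 -> [150]
  root = 150 != target 498
Candidate B produces the target root.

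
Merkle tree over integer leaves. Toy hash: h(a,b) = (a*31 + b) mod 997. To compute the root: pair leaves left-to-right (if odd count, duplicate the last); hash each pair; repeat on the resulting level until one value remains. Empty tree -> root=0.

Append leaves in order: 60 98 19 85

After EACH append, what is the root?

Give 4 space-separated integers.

Answer: 60 961 489 555

Derivation:
After append 60 (leaves=[60]):
  L0: [60]
  root=60
After append 98 (leaves=[60, 98]):
  L0: [60, 98]
  L1: h(60,98)=(60*31+98)%997=961 -> [961]
  root=961
After append 19 (leaves=[60, 98, 19]):
  L0: [60, 98, 19]
  L1: h(60,98)=(60*31+98)%997=961 h(19,19)=(19*31+19)%997=608 -> [961, 608]
  L2: h(961,608)=(961*31+608)%997=489 -> [489]
  root=489
After append 85 (leaves=[60, 98, 19, 85]):
  L0: [60, 98, 19, 85]
  L1: h(60,98)=(60*31+98)%997=961 h(19,85)=(19*31+85)%997=674 -> [961, 674]
  L2: h(961,674)=(961*31+674)%997=555 -> [555]
  root=555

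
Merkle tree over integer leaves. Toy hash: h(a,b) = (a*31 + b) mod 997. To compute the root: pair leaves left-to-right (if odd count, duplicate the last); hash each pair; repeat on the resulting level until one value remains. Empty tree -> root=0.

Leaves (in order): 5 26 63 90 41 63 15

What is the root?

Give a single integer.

L0: [5, 26, 63, 90, 41, 63, 15]
L1: h(5,26)=(5*31+26)%997=181 h(63,90)=(63*31+90)%997=49 h(41,63)=(41*31+63)%997=337 h(15,15)=(15*31+15)%997=480 -> [181, 49, 337, 480]
L2: h(181,49)=(181*31+49)%997=675 h(337,480)=(337*31+480)%997=957 -> [675, 957]
L3: h(675,957)=(675*31+957)%997=945 -> [945]

Answer: 945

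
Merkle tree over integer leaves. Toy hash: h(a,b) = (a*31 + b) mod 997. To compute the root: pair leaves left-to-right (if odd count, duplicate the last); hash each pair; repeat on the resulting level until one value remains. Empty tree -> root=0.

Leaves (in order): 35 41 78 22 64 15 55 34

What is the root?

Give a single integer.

Answer: 109

Derivation:
L0: [35, 41, 78, 22, 64, 15, 55, 34]
L1: h(35,41)=(35*31+41)%997=129 h(78,22)=(78*31+22)%997=446 h(64,15)=(64*31+15)%997=5 h(55,34)=(55*31+34)%997=742 -> [129, 446, 5, 742]
L2: h(129,446)=(129*31+446)%997=457 h(5,742)=(5*31+742)%997=897 -> [457, 897]
L3: h(457,897)=(457*31+897)%997=109 -> [109]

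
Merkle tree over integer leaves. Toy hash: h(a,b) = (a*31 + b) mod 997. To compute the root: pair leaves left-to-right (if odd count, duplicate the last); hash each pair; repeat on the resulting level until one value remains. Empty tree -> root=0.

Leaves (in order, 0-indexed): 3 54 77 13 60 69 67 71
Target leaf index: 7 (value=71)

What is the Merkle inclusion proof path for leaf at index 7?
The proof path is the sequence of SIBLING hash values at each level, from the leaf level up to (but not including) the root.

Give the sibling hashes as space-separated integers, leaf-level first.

L0 (leaves): [3, 54, 77, 13, 60, 69, 67, 71], target index=7
L1: h(3,54)=(3*31+54)%997=147 [pair 0] h(77,13)=(77*31+13)%997=406 [pair 1] h(60,69)=(60*31+69)%997=932 [pair 2] h(67,71)=(67*31+71)%997=154 [pair 3] -> [147, 406, 932, 154]
  Sibling for proof at L0: 67
L2: h(147,406)=(147*31+406)%997=975 [pair 0] h(932,154)=(932*31+154)%997=133 [pair 1] -> [975, 133]
  Sibling for proof at L1: 932
L3: h(975,133)=(975*31+133)%997=448 [pair 0] -> [448]
  Sibling for proof at L2: 975
Root: 448
Proof path (sibling hashes from leaf to root): [67, 932, 975]

Answer: 67 932 975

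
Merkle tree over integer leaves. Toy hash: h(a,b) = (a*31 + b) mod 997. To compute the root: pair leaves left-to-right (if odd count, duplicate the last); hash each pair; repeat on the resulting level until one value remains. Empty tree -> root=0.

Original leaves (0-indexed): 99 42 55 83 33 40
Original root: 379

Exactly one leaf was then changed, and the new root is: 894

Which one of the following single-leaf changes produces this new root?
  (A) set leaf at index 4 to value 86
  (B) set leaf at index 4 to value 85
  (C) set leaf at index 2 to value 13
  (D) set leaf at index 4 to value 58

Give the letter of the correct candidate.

Original leaves: [99, 42, 55, 83, 33, 40]
Target new root: 894
Try each candidate change and compute the resulting root:
Candidate A: set leaf[4] = 86 -> leaves = [99, 42, 55, 83, 86, 40]
  L0: [99, 42, 55, 83, 86, 40]
  L1: h(99,42)=(99*31+42)%997=120 h(55,83)=(55*31+83)%997=791 h(86,40)=(86*31+40)%997=712 -> [120, 791, 712]
  L2: h(120,791)=(120*31+791)%997=523 h(712,712)=(712*31+712)%997=850 -> [523, 850]
  L3: h(523,850)=(523*31+850)%997=114 -> [114]
  root = 114 != target 894
Candidate B: set leaf[4] = 85 -> leaves = [99, 42, 55, 83, 85, 40]
  L0: [99, 42, 55, 83, 85, 40]
  L1: h(99,42)=(99*31+42)%997=120 h(55,83)=(55*31+83)%997=791 h(85,40)=(85*31+40)%997=681 -> [120, 791, 681]
  L2: h(120,791)=(120*31+791)%997=523 h(681,681)=(681*31+681)%997=855 -> [523, 855]
  L3: h(523,855)=(523*31+855)%997=119 -> [119]
  root = 119 != target 894
Candidate C: set leaf[2] = 13 -> leaves = [99, 42, 13, 83, 33, 40]
  L0: [99, 42, 13, 83, 33, 40]
  L1: h(99,42)=(99*31+42)%997=120 h(13,83)=(13*31+83)%997=486 h(33,40)=(33*31+40)%997=66 -> [120, 486, 66]
  L2: h(120,486)=(120*31+486)%997=218 h(66,66)=(66*31+66)%997=118 -> [218, 118]
  L3: h(218,118)=(218*31+118)%997=894 -> [894]
  root = 894 == target 894  ** MATCH **
Candidate D: set leaf[4] = 58 -> leaves = [99, 42, 55, 83, 58, 40]
  L0: [99, 42, 55, 83, 58, 40]
  L1: h(99,42)=(99*31+42)%997=120 h(55,83)=(55*31+83)%997=791 h(58,40)=(58*31+40)%997=841 -> [120, 791, 841]
  L2: h(120,791)=(120*31+791)%997=523 h(841,841)=(841*31+841)%997=990 -> [523, 990]
  L3: h(523,990)=(523*31+990)%997=254 -> [254]
  root = 254 != target 894
Candidate C produces the target root.

Answer: C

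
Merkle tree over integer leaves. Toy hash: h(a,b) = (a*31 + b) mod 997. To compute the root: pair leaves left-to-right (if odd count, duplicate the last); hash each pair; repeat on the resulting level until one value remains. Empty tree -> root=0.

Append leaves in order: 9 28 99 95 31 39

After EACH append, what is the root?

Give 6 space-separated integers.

After append 9 (leaves=[9]):
  L0: [9]
  root=9
After append 28 (leaves=[9, 28]):
  L0: [9, 28]
  L1: h(9,28)=(9*31+28)%997=307 -> [307]
  root=307
After append 99 (leaves=[9, 28, 99]):
  L0: [9, 28, 99]
  L1: h(9,28)=(9*31+28)%997=307 h(99,99)=(99*31+99)%997=177 -> [307, 177]
  L2: h(307,177)=(307*31+177)%997=721 -> [721]
  root=721
After append 95 (leaves=[9, 28, 99, 95]):
  L0: [9, 28, 99, 95]
  L1: h(9,28)=(9*31+28)%997=307 h(99,95)=(99*31+95)%997=173 -> [307, 173]
  L2: h(307,173)=(307*31+173)%997=717 -> [717]
  root=717
After append 31 (leaves=[9, 28, 99, 95, 31]):
  L0: [9, 28, 99, 95, 31]
  L1: h(9,28)=(9*31+28)%997=307 h(99,95)=(99*31+95)%997=173 h(31,31)=(31*31+31)%997=992 -> [307, 173, 992]
  L2: h(307,173)=(307*31+173)%997=717 h(992,992)=(992*31+992)%997=837 -> [717, 837]
  L3: h(717,837)=(717*31+837)%997=133 -> [133]
  root=133
After append 39 (leaves=[9, 28, 99, 95, 31, 39]):
  L0: [9, 28, 99, 95, 31, 39]
  L1: h(9,28)=(9*31+28)%997=307 h(99,95)=(99*31+95)%997=173 h(31,39)=(31*31+39)%997=3 -> [307, 173, 3]
  L2: h(307,173)=(307*31+173)%997=717 h(3,3)=(3*31+3)%997=96 -> [717, 96]
  L3: h(717,96)=(717*31+96)%997=389 -> [389]
  root=389

Answer: 9 307 721 717 133 389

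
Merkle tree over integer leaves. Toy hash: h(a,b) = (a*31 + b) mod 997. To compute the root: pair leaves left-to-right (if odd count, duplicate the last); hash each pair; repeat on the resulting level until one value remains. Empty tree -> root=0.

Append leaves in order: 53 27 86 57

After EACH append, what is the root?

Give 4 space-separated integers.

After append 53 (leaves=[53]):
  L0: [53]
  root=53
After append 27 (leaves=[53, 27]):
  L0: [53, 27]
  L1: h(53,27)=(53*31+27)%997=673 -> [673]
  root=673
After append 86 (leaves=[53, 27, 86]):
  L0: [53, 27, 86]
  L1: h(53,27)=(53*31+27)%997=673 h(86,86)=(86*31+86)%997=758 -> [673, 758]
  L2: h(673,758)=(673*31+758)%997=684 -> [684]
  root=684
After append 57 (leaves=[53, 27, 86, 57]):
  L0: [53, 27, 86, 57]
  L1: h(53,27)=(53*31+27)%997=673 h(86,57)=(86*31+57)%997=729 -> [673, 729]
  L2: h(673,729)=(673*31+729)%997=655 -> [655]
  root=655

Answer: 53 673 684 655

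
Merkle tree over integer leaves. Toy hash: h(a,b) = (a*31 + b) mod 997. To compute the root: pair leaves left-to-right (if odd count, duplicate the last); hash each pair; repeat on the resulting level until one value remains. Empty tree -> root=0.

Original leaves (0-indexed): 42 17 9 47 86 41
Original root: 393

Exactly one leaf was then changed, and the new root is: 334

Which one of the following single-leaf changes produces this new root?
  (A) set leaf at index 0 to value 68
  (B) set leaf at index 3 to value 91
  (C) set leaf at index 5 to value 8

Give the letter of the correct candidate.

Original leaves: [42, 17, 9, 47, 86, 41]
Target new root: 334
Try each candidate change and compute the resulting root:
Candidate A: set leaf[0] = 68 -> leaves = [68, 17, 9, 47, 86, 41]
  L0: [68, 17, 9, 47, 86, 41]
  L1: h(68,17)=(68*31+17)%997=131 h(9,47)=(9*31+47)%997=326 h(86,41)=(86*31+41)%997=713 -> [131, 326, 713]
  L2: h(131,326)=(131*31+326)%997=399 h(713,713)=(713*31+713)%997=882 -> [399, 882]
  L3: h(399,882)=(399*31+882)%997=290 -> [290]
  root = 290 != target 334
Candidate B: set leaf[3] = 91 -> leaves = [42, 17, 9, 91, 86, 41]
  L0: [42, 17, 9, 91, 86, 41]
  L1: h(42,17)=(42*31+17)%997=322 h(9,91)=(9*31+91)%997=370 h(86,41)=(86*31+41)%997=713 -> [322, 370, 713]
  L2: h(322,370)=(322*31+370)%997=382 h(713,713)=(713*31+713)%997=882 -> [382, 882]
  L3: h(382,882)=(382*31+882)%997=760 -> [760]
  root = 760 != target 334
Candidate C: set leaf[5] = 8 -> leaves = [42, 17, 9, 47, 86, 8]
  L0: [42, 17, 9, 47, 86, 8]
  L1: h(42,17)=(42*31+17)%997=322 h(9,47)=(9*31+47)%997=326 h(86,8)=(86*31+8)%997=680 -> [322, 326, 680]
  L2: h(322,326)=(322*31+326)%997=338 h(680,680)=(680*31+680)%997=823 -> [338, 823]
  L3: h(338,823)=(338*31+823)%997=334 -> [334]
  root = 334 == target 334  ** MATCH **
Candidate C produces the target root.

Answer: C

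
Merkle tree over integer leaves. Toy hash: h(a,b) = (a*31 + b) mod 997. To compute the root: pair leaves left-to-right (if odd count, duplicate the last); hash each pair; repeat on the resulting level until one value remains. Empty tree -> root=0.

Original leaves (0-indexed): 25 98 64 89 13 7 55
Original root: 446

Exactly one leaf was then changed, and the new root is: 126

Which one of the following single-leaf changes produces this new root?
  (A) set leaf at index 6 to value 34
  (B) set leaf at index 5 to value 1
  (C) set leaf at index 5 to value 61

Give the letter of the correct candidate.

Original leaves: [25, 98, 64, 89, 13, 7, 55]
Target new root: 126
Try each candidate change and compute the resulting root:
Candidate A: set leaf[6] = 34 -> leaves = [25, 98, 64, 89, 13, 7, 34]
  L0: [25, 98, 64, 89, 13, 7, 34]
  L1: h(25,98)=(25*31+98)%997=873 h(64,89)=(64*31+89)%997=79 h(13,7)=(13*31+7)%997=410 h(34,34)=(34*31+34)%997=91 -> [873, 79, 410, 91]
  L2: h(873,79)=(873*31+79)%997=223 h(410,91)=(410*31+91)%997=837 -> [223, 837]
  L3: h(223,837)=(223*31+837)%997=771 -> [771]
  root = 771 != target 126
Candidate B: set leaf[5] = 1 -> leaves = [25, 98, 64, 89, 13, 1, 55]
  L0: [25, 98, 64, 89, 13, 1, 55]
  L1: h(25,98)=(25*31+98)%997=873 h(64,89)=(64*31+89)%997=79 h(13,1)=(13*31+1)%997=404 h(55,55)=(55*31+55)%997=763 -> [873, 79, 404, 763]
  L2: h(873,79)=(873*31+79)%997=223 h(404,763)=(404*31+763)%997=326 -> [223, 326]
  L3: h(223,326)=(223*31+326)%997=260 -> [260]
  root = 260 != target 126
Candidate C: set leaf[5] = 61 -> leaves = [25, 98, 64, 89, 13, 61, 55]
  L0: [25, 98, 64, 89, 13, 61, 55]
  L1: h(25,98)=(25*31+98)%997=873 h(64,89)=(64*31+89)%997=79 h(13,61)=(13*31+61)%997=464 h(55,55)=(55*31+55)%997=763 -> [873, 79, 464, 763]
  L2: h(873,79)=(873*31+79)%997=223 h(464,763)=(464*31+763)%997=192 -> [223, 192]
  L3: h(223,192)=(223*31+192)%997=126 -> [126]
  root = 126 == target 126  ** MATCH **
Candidate C produces the target root.

Answer: C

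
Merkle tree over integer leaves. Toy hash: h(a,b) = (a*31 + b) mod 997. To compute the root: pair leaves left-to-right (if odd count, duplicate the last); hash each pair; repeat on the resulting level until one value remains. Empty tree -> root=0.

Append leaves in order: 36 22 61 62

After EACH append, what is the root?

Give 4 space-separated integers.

Answer: 36 141 341 342

Derivation:
After append 36 (leaves=[36]):
  L0: [36]
  root=36
After append 22 (leaves=[36, 22]):
  L0: [36, 22]
  L1: h(36,22)=(36*31+22)%997=141 -> [141]
  root=141
After append 61 (leaves=[36, 22, 61]):
  L0: [36, 22, 61]
  L1: h(36,22)=(36*31+22)%997=141 h(61,61)=(61*31+61)%997=955 -> [141, 955]
  L2: h(141,955)=(141*31+955)%997=341 -> [341]
  root=341
After append 62 (leaves=[36, 22, 61, 62]):
  L0: [36, 22, 61, 62]
  L1: h(36,22)=(36*31+22)%997=141 h(61,62)=(61*31+62)%997=956 -> [141, 956]
  L2: h(141,956)=(141*31+956)%997=342 -> [342]
  root=342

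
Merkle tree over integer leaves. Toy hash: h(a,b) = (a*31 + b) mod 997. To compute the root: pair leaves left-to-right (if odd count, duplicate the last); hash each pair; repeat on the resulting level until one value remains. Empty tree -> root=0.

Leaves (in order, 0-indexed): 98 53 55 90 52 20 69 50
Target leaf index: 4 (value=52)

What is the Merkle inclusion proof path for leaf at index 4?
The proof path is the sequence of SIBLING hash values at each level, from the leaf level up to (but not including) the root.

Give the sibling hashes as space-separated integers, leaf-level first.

L0 (leaves): [98, 53, 55, 90, 52, 20, 69, 50], target index=4
L1: h(98,53)=(98*31+53)%997=100 [pair 0] h(55,90)=(55*31+90)%997=798 [pair 1] h(52,20)=(52*31+20)%997=635 [pair 2] h(69,50)=(69*31+50)%997=195 [pair 3] -> [100, 798, 635, 195]
  Sibling for proof at L0: 20
L2: h(100,798)=(100*31+798)%997=907 [pair 0] h(635,195)=(635*31+195)%997=937 [pair 1] -> [907, 937]
  Sibling for proof at L1: 195
L3: h(907,937)=(907*31+937)%997=141 [pair 0] -> [141]
  Sibling for proof at L2: 907
Root: 141
Proof path (sibling hashes from leaf to root): [20, 195, 907]

Answer: 20 195 907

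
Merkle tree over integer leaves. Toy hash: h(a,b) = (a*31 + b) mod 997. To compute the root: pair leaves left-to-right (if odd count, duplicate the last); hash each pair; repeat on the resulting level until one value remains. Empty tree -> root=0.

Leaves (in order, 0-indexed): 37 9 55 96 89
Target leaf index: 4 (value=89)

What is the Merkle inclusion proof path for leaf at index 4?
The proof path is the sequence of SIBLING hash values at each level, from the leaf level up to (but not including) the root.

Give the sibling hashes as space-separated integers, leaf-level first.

Answer: 89 854 748

Derivation:
L0 (leaves): [37, 9, 55, 96, 89], target index=4
L1: h(37,9)=(37*31+9)%997=159 [pair 0] h(55,96)=(55*31+96)%997=804 [pair 1] h(89,89)=(89*31+89)%997=854 [pair 2] -> [159, 804, 854]
  Sibling for proof at L0: 89
L2: h(159,804)=(159*31+804)%997=748 [pair 0] h(854,854)=(854*31+854)%997=409 [pair 1] -> [748, 409]
  Sibling for proof at L1: 854
L3: h(748,409)=(748*31+409)%997=666 [pair 0] -> [666]
  Sibling for proof at L2: 748
Root: 666
Proof path (sibling hashes from leaf to root): [89, 854, 748]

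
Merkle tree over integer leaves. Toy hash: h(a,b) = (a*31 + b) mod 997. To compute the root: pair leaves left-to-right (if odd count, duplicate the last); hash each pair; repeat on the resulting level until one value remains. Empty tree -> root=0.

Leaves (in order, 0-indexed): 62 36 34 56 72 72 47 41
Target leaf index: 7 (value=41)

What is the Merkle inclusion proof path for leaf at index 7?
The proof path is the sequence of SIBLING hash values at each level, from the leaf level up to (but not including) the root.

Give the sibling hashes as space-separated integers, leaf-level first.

L0 (leaves): [62, 36, 34, 56, 72, 72, 47, 41], target index=7
L1: h(62,36)=(62*31+36)%997=961 [pair 0] h(34,56)=(34*31+56)%997=113 [pair 1] h(72,72)=(72*31+72)%997=310 [pair 2] h(47,41)=(47*31+41)%997=501 [pair 3] -> [961, 113, 310, 501]
  Sibling for proof at L0: 47
L2: h(961,113)=(961*31+113)%997=991 [pair 0] h(310,501)=(310*31+501)%997=141 [pair 1] -> [991, 141]
  Sibling for proof at L1: 310
L3: h(991,141)=(991*31+141)%997=952 [pair 0] -> [952]
  Sibling for proof at L2: 991
Root: 952
Proof path (sibling hashes from leaf to root): [47, 310, 991]

Answer: 47 310 991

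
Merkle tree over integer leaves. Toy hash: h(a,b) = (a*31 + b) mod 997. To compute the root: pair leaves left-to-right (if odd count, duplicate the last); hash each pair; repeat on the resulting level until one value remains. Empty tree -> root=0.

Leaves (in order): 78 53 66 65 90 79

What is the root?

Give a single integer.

Answer: 497

Derivation:
L0: [78, 53, 66, 65, 90, 79]
L1: h(78,53)=(78*31+53)%997=477 h(66,65)=(66*31+65)%997=117 h(90,79)=(90*31+79)%997=875 -> [477, 117, 875]
L2: h(477,117)=(477*31+117)%997=946 h(875,875)=(875*31+875)%997=84 -> [946, 84]
L3: h(946,84)=(946*31+84)%997=497 -> [497]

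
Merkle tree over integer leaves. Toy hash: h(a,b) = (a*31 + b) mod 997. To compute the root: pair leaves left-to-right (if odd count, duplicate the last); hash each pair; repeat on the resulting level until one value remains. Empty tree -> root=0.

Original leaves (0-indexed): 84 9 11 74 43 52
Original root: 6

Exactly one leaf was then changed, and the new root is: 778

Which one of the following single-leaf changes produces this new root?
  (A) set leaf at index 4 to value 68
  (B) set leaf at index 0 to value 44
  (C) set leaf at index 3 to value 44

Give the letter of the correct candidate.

Answer: B

Derivation:
Original leaves: [84, 9, 11, 74, 43, 52]
Target new root: 778
Try each candidate change and compute the resulting root:
Candidate A: set leaf[4] = 68 -> leaves = [84, 9, 11, 74, 68, 52]
  L0: [84, 9, 11, 74, 68, 52]
  L1: h(84,9)=(84*31+9)%997=619 h(11,74)=(11*31+74)%997=415 h(68,52)=(68*31+52)%997=166 -> [619, 415, 166]
  L2: h(619,415)=(619*31+415)%997=661 h(166,166)=(166*31+166)%997=327 -> [661, 327]
  L3: h(661,327)=(661*31+327)%997=878 -> [878]
  root = 878 != target 778
Candidate B: set leaf[0] = 44 -> leaves = [44, 9, 11, 74, 43, 52]
  L0: [44, 9, 11, 74, 43, 52]
  L1: h(44,9)=(44*31+9)%997=376 h(11,74)=(11*31+74)%997=415 h(43,52)=(43*31+52)%997=388 -> [376, 415, 388]
  L2: h(376,415)=(376*31+415)%997=107 h(388,388)=(388*31+388)%997=452 -> [107, 452]
  L3: h(107,452)=(107*31+452)%997=778 -> [778]
  root = 778 == target 778  ** MATCH **
Candidate C: set leaf[3] = 44 -> leaves = [84, 9, 11, 44, 43, 52]
  L0: [84, 9, 11, 44, 43, 52]
  L1: h(84,9)=(84*31+9)%997=619 h(11,44)=(11*31+44)%997=385 h(43,52)=(43*31+52)%997=388 -> [619, 385, 388]
  L2: h(619,385)=(619*31+385)%997=631 h(388,388)=(388*31+388)%997=452 -> [631, 452]
  L3: h(631,452)=(631*31+452)%997=73 -> [73]
  root = 73 != target 778
Candidate B produces the target root.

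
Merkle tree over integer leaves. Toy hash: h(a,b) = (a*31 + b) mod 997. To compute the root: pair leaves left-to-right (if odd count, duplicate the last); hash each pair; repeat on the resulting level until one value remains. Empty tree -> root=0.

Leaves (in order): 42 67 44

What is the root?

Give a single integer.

L0: [42, 67, 44]
L1: h(42,67)=(42*31+67)%997=372 h(44,44)=(44*31+44)%997=411 -> [372, 411]
L2: h(372,411)=(372*31+411)%997=976 -> [976]

Answer: 976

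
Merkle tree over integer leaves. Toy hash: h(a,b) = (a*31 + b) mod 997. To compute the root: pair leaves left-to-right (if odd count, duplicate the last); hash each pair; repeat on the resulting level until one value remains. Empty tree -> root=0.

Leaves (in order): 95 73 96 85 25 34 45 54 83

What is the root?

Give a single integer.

Answer: 20

Derivation:
L0: [95, 73, 96, 85, 25, 34, 45, 54, 83]
L1: h(95,73)=(95*31+73)%997=27 h(96,85)=(96*31+85)%997=70 h(25,34)=(25*31+34)%997=809 h(45,54)=(45*31+54)%997=452 h(83,83)=(83*31+83)%997=662 -> [27, 70, 809, 452, 662]
L2: h(27,70)=(27*31+70)%997=907 h(809,452)=(809*31+452)%997=606 h(662,662)=(662*31+662)%997=247 -> [907, 606, 247]
L3: h(907,606)=(907*31+606)%997=807 h(247,247)=(247*31+247)%997=925 -> [807, 925]
L4: h(807,925)=(807*31+925)%997=20 -> [20]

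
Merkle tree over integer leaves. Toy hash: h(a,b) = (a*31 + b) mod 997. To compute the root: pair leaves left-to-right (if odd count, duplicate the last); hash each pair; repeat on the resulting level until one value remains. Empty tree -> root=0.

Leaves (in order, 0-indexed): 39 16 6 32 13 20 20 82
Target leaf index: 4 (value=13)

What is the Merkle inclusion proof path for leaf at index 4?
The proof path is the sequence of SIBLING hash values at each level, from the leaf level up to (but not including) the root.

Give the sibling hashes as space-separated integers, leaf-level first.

L0 (leaves): [39, 16, 6, 32, 13, 20, 20, 82], target index=4
L1: h(39,16)=(39*31+16)%997=228 [pair 0] h(6,32)=(6*31+32)%997=218 [pair 1] h(13,20)=(13*31+20)%997=423 [pair 2] h(20,82)=(20*31+82)%997=702 [pair 3] -> [228, 218, 423, 702]
  Sibling for proof at L0: 20
L2: h(228,218)=(228*31+218)%997=307 [pair 0] h(423,702)=(423*31+702)%997=854 [pair 1] -> [307, 854]
  Sibling for proof at L1: 702
L3: h(307,854)=(307*31+854)%997=401 [pair 0] -> [401]
  Sibling for proof at L2: 307
Root: 401
Proof path (sibling hashes from leaf to root): [20, 702, 307]

Answer: 20 702 307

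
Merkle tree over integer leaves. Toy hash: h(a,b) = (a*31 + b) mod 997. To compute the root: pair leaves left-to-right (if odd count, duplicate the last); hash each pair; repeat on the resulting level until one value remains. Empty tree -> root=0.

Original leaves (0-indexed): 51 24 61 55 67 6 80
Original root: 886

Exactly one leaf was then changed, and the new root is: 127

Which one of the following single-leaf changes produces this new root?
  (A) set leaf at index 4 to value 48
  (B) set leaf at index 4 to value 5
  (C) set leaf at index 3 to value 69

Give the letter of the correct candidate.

Answer: B

Derivation:
Original leaves: [51, 24, 61, 55, 67, 6, 80]
Target new root: 127
Try each candidate change and compute the resulting root:
Candidate A: set leaf[4] = 48 -> leaves = [51, 24, 61, 55, 48, 6, 80]
  L0: [51, 24, 61, 55, 48, 6, 80]
  L1: h(51,24)=(51*31+24)%997=608 h(61,55)=(61*31+55)%997=949 h(48,6)=(48*31+6)%997=497 h(80,80)=(80*31+80)%997=566 -> [608, 949, 497, 566]
  L2: h(608,949)=(608*31+949)%997=854 h(497,566)=(497*31+566)%997=21 -> [854, 21]
  L3: h(854,21)=(854*31+21)%997=573 -> [573]
  root = 573 != target 127
Candidate B: set leaf[4] = 5 -> leaves = [51, 24, 61, 55, 5, 6, 80]
  L0: [51, 24, 61, 55, 5, 6, 80]
  L1: h(51,24)=(51*31+24)%997=608 h(61,55)=(61*31+55)%997=949 h(5,6)=(5*31+6)%997=161 h(80,80)=(80*31+80)%997=566 -> [608, 949, 161, 566]
  L2: h(608,949)=(608*31+949)%997=854 h(161,566)=(161*31+566)%997=572 -> [854, 572]
  L3: h(854,572)=(854*31+572)%997=127 -> [127]
  root = 127 == target 127  ** MATCH **
Candidate C: set leaf[3] = 69 -> leaves = [51, 24, 61, 69, 67, 6, 80]
  L0: [51, 24, 61, 69, 67, 6, 80]
  L1: h(51,24)=(51*31+24)%997=608 h(61,69)=(61*31+69)%997=963 h(67,6)=(67*31+6)%997=89 h(80,80)=(80*31+80)%997=566 -> [608, 963, 89, 566]
  L2: h(608,963)=(608*31+963)%997=868 h(89,566)=(89*31+566)%997=334 -> [868, 334]
  L3: h(868,334)=(868*31+334)%997=323 -> [323]
  root = 323 != target 127
Candidate B produces the target root.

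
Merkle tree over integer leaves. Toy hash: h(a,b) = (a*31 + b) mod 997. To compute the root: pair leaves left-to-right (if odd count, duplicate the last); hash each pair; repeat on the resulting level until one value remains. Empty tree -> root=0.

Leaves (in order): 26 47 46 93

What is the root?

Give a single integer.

L0: [26, 47, 46, 93]
L1: h(26,47)=(26*31+47)%997=853 h(46,93)=(46*31+93)%997=522 -> [853, 522]
L2: h(853,522)=(853*31+522)%997=46 -> [46]

Answer: 46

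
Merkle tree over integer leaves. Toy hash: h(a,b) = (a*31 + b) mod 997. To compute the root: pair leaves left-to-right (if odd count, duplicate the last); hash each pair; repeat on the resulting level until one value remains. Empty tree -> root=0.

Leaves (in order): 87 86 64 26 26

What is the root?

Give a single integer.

L0: [87, 86, 64, 26, 26]
L1: h(87,86)=(87*31+86)%997=789 h(64,26)=(64*31+26)%997=16 h(26,26)=(26*31+26)%997=832 -> [789, 16, 832]
L2: h(789,16)=(789*31+16)%997=547 h(832,832)=(832*31+832)%997=702 -> [547, 702]
L3: h(547,702)=(547*31+702)%997=710 -> [710]

Answer: 710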